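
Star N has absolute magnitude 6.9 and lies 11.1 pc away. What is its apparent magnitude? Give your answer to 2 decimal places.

m = M + 5 log₁₀(d/10 pc) = 6.9 + 5 log₁₀(11.1/10)
  = 6.9 + 5 × 0.045 = 6.9 + 0.23 = 7.13.

7.13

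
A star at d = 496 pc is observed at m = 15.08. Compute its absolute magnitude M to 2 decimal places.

M = m − 5 log₁₀(d/10 pc) = 15.08 − 5 log₁₀(496/10)
  = 15.08 − 5 × 1.695 = 15.08 − 8.48 = 6.60.

6.60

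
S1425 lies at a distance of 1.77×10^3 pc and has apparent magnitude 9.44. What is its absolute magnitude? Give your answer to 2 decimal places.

-1.80

M = m − 5 log₁₀(d/10 pc) = 9.44 − 5 log₁₀(1.77×10^3/10)
  = 9.44 − 5 × 2.248 = 9.44 − 11.24 = -1.80.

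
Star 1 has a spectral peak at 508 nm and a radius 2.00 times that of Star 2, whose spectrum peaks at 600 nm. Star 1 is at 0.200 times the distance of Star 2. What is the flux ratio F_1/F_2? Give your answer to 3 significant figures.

195

Wien's law: T_1/T_2 = λ_2/λ_1 = 600/508 = 1.181.
L_1/L_2 = (R_1/R_2)²(T_1/T_2)⁴ = (2.00)²(1.181)⁴ = 7.784.
F_1/F_2 = (L_1/L_2)/(d_1/d_2)² = 7.784/(0.200)² = 194.6.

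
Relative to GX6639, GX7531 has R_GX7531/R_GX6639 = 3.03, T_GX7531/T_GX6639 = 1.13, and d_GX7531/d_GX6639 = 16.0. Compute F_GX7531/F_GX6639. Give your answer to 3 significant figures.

0.0585

L_GX7531/L_GX6639 = (R_GX7531/R_GX6639)²(T_GX7531/T_GX6639)⁴ = (3.03)² × (1.13)⁴ = 14.97.
F_GX7531/F_GX6639 = (L_GX7531/L_GX6639)/(d_GX7531/d_GX6639)² = 14.97 / (16.0)² = 0.05847.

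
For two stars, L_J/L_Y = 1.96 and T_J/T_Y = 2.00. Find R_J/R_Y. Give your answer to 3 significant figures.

0.350

L ∝ R²T⁴ gives R ∝ √L / T², so
R_J/R_Y = √(1.96) / (2.00)² = 1.400 / 4.000 = 0.3500.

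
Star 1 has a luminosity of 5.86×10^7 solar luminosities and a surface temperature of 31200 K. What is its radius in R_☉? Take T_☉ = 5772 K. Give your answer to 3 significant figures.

R/R_☉ = √(L/L_☉) / (T/T_☉)² = √(5.86×10^7) / (5.405)²
       = 7655 / 29.22 = 262.0.

262 R_☉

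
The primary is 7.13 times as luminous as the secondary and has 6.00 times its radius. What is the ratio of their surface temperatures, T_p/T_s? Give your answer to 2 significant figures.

L ∝ R²T⁴ gives T ∝ (L/R²)^(1/4), so
T_p/T_s = (7.13 / 6.00²)^(1/4) = (0.1981)^(1/4) = 0.6671.

0.67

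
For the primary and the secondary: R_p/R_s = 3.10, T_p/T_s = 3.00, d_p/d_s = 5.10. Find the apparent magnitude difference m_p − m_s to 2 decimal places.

-3.69

L_p/L_s = (3.10)²(3.00)⁴ = 778.4.
F_p/F_s = (L_p/L_s)/(d_p/d_s)² = 778.4/26.01 = 29.93.
m_p − m_s = −2.5 log₁₀(29.93) = -3.69.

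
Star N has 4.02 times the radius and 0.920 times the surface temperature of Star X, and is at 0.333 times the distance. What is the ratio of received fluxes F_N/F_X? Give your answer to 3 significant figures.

L_N/L_X = (R_N/R_X)²(T_N/T_X)⁴ = (4.02)² × (0.920)⁴ = 11.58.
F_N/F_X = (L_N/L_X)/(d_N/d_X)² = 11.58 / (0.333)² = 104.4.

104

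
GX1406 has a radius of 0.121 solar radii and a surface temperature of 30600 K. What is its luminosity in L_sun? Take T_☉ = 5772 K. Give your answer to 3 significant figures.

11.6 L_sun

L/L_☉ = (R/R_☉)² (T/T_☉)⁴ = (0.121)² × (30600/5772)⁴
       = 0.01464 × (5.301)⁴ = 0.01464 × 789.9 = 11.57.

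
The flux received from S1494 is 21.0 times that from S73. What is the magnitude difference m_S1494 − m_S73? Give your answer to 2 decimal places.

m_S1494 − m_S73 = −2.5 log₁₀(F_S1494/F_S73) = −2.5 log₁₀(21.0) = −2.5 × (1.322) = -3.306.

-3.31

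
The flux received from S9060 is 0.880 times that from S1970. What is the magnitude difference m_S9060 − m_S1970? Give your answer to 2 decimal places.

m_S9060 − m_S1970 = −2.5 log₁₀(F_S9060/F_S1970) = −2.5 log₁₀(0.880) = −2.5 × (-0.056) = 0.139.

0.14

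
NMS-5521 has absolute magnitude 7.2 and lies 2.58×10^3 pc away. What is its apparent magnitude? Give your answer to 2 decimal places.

19.26

m = M + 5 log₁₀(d/10 pc) = 7.2 + 5 log₁₀(2.58×10^3/10)
  = 7.2 + 5 × 2.412 = 7.2 + 12.06 = 19.26.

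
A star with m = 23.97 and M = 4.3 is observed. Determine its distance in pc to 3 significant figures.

m − M = 5 log₁₀(d/10 pc)
23.97 − (4.3) = 19.67 = 5 log₁₀(d/10)
d = 10 × 10^(19.67/5) = 10 × 10^3.934 = 8.590×10^4 pc.

8.59×10^4 pc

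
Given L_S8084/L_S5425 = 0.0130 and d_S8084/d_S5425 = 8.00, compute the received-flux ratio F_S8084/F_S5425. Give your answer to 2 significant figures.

F = L/(4πd²), so F_S8084/F_S5425 = (L_S8084/L_S5425) / (d_S8084/d_S5425)²
= 0.0130 / (8.00)² = 0.0130 / 64.00 = 2.031×10^-4.

2.0×10^-4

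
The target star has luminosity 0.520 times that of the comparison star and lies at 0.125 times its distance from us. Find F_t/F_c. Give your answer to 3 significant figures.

33.3

F = L/(4πd²), so F_t/F_c = (L_t/L_c) / (d_t/d_c)²
= 0.520 / (0.125)² = 0.520 / 0.01562 = 33.28.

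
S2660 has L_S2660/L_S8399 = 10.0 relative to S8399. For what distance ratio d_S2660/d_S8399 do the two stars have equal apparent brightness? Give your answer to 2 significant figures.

Equal flux requires L_S2660/d_S2660² = L_S8399/d_S8399², so d_S2660/d_S8399 = √(L_S2660/L_S8399)
= √(10.0) = 3.162.

3.2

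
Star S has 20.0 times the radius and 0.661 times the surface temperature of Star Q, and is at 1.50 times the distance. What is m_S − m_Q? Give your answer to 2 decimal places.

L_S/L_Q = (20.0)²(0.661)⁴ = 76.36.
F_S/F_Q = (L_S/L_Q)/(d_S/d_Q)² = 76.36/2.250 = 33.94.
m_S − m_Q = −2.5 log₁₀(33.94) = -3.83.

-3.83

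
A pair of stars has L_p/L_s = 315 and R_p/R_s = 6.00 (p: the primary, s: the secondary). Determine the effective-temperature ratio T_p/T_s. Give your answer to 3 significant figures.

1.72

L ∝ R²T⁴ gives T ∝ (L/R²)^(1/4), so
T_p/T_s = (315 / 6.00²)^(1/4) = (8.750)^(1/4) = 1.720.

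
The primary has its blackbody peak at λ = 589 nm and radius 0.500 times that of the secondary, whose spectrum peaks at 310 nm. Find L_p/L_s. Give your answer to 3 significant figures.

0.0192

Wien's law gives T ∝ 1/λ_max, so T_p/T_s = λ_s/λ_p = 310/589 = 0.5263.
Then L ∝ R²T⁴ gives L_p/L_s = (0.500)² × (0.5263)⁴ = 0.2500 × 0.07673 = 0.01918.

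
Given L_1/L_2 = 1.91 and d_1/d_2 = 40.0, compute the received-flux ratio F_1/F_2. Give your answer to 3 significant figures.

F = L/(4πd²), so F_1/F_2 = (L_1/L_2) / (d_1/d_2)²
= 1.91 / (40.0)² = 1.91 / 1600 = 0.001194.

0.00119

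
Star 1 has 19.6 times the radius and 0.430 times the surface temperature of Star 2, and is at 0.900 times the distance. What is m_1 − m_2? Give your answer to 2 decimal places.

L_1/L_2 = (19.6)²(0.430)⁴ = 13.13.
F_1/F_2 = (L_1/L_2)/(d_1/d_2)² = 13.13/0.8100 = 16.21.
m_1 − m_2 = −2.5 log₁₀(16.21) = -3.02.

-3.02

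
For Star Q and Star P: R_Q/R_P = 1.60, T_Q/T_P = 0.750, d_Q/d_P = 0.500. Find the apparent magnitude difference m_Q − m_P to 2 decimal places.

-1.28

L_Q/L_P = (1.60)²(0.750)⁴ = 0.8100.
F_Q/F_P = (L_Q/L_P)/(d_Q/d_P)² = 0.8100/0.2500 = 3.240.
m_Q − m_P = −2.5 log₁₀(3.240) = -1.28.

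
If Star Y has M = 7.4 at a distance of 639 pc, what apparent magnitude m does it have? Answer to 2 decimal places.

m = M + 5 log₁₀(d/10 pc) = 7.4 + 5 log₁₀(639/10)
  = 7.4 + 5 × 1.806 = 7.4 + 9.03 = 16.43.

16.43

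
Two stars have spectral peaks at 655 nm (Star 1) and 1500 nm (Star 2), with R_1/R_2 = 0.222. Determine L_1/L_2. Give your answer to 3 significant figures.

1.36

Wien's law gives T ∝ 1/λ_max, so T_1/T_2 = λ_2/λ_1 = 1500/655 = 2.290.
Then L ∝ R²T⁴ gives L_1/L_2 = (0.222)² × (2.290)⁴ = 0.04928 × 27.50 = 1.356.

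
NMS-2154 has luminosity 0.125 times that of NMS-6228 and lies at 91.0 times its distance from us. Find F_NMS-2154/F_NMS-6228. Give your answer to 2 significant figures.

1.5×10^-5

F = L/(4πd²), so F_NMS-2154/F_NMS-6228 = (L_NMS-2154/L_NMS-6228) / (d_NMS-2154/d_NMS-6228)²
= 0.125 / (91.0)² = 0.125 / 8281 = 1.509×10^-5.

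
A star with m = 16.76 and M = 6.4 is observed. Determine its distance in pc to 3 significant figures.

1.18×10^3 pc

m − M = 5 log₁₀(d/10 pc)
16.76 − (6.4) = 10.36 = 5 log₁₀(d/10)
d = 10 × 10^(10.36/5) = 10 × 10^2.072 = 1180 pc.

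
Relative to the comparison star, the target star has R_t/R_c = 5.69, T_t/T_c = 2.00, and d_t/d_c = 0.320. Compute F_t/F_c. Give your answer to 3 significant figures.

5.06×10^3

L_t/L_c = (R_t/R_c)²(T_t/T_c)⁴ = (5.69)² × (2.00)⁴ = 518.0.
F_t/F_c = (L_t/L_c)/(d_t/d_c)² = 518.0 / (0.320)² = 5059.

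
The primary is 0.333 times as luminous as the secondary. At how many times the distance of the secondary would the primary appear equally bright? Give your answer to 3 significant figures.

Equal flux requires L_p/d_p² = L_s/d_s², so d_p/d_s = √(L_p/L_s)
= √(0.333) = 0.5771.

0.577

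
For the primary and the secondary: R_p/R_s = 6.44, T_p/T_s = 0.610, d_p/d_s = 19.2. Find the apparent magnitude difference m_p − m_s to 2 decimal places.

L_p/L_s = (6.44)²(0.610)⁴ = 5.742.
F_p/F_s = (L_p/L_s)/(d_p/d_s)² = 5.742/368.6 = 0.01558.
m_p − m_s = −2.5 log₁₀(0.01558) = 4.52.

4.52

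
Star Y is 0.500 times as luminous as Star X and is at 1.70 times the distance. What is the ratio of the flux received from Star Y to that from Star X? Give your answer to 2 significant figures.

0.17

F = L/(4πd²), so F_Y/F_X = (L_Y/L_X) / (d_Y/d_X)²
= 0.500 / (1.70)² = 0.500 / 2.890 = 0.1730.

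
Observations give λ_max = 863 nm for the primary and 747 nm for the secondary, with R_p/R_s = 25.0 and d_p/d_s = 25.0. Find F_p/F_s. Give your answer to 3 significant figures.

Wien's law: T_p/T_s = λ_s/λ_p = 747/863 = 0.8656.
L_p/L_s = (R_p/R_s)²(T_p/T_s)⁴ = (25.0)²(0.8656)⁴ = 350.8.
F_p/F_s = (L_p/L_s)/(d_p/d_s)² = 350.8/(25.0)² = 0.5614.

0.561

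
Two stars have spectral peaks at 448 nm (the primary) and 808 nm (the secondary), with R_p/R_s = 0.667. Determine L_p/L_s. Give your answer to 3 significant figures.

Wien's law gives T ∝ 1/λ_max, so T_p/T_s = λ_s/λ_p = 808/448 = 1.804.
Then L ∝ R²T⁴ gives L_p/L_s = (0.667)² × (1.804)⁴ = 0.4449 × 10.58 = 4.707.

4.71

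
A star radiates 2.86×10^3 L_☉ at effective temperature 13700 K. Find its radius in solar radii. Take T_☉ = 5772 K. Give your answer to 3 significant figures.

9.49 solar radii

R/R_☉ = √(L/L_☉) / (T/T_☉)² = √(2.86×10^3) / (2.374)²
       = 53.48 / 5.634 = 9.493.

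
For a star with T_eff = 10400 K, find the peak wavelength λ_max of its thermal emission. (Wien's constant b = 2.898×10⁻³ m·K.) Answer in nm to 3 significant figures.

λ_max = b/T = 2.898×10⁻³ / 10400 = 2.79×10^-7 m = 278.7 nm.

279 nm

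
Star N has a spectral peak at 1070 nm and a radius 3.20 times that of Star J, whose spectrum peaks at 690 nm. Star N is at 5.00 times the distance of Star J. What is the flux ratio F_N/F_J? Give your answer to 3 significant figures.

0.0708

Wien's law: T_N/T_J = λ_J/λ_N = 690/1070 = 0.6449.
L_N/L_J = (R_N/R_J)²(T_N/T_J)⁴ = (3.20)²(0.6449)⁴ = 1.771.
F_N/F_J = (L_N/L_J)/(d_N/d_J)² = 1.771/(5.00)² = 0.07083.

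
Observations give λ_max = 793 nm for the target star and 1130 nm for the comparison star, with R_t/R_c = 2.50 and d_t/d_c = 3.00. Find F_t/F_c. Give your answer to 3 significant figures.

Wien's law: T_t/T_c = λ_c/λ_t = 1130/793 = 1.425.
L_t/L_c = (R_t/R_c)²(T_t/T_c)⁴ = (2.50)²(1.425)⁴ = 25.77.
F_t/F_c = (L_t/L_c)/(d_t/d_c)² = 25.77/(3.00)² = 2.863.

2.86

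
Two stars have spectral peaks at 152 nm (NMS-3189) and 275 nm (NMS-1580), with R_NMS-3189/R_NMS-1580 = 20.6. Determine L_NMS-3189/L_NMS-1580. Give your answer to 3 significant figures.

Wien's law gives T ∝ 1/λ_max, so T_NMS-3189/T_NMS-1580 = λ_NMS-1580/λ_NMS-3189 = 275/152 = 1.809.
Then L ∝ R²T⁴ gives L_NMS-3189/L_NMS-1580 = (20.6)² × (1.809)⁴ = 424.4 × 10.71 = 4547.

4.55×10^3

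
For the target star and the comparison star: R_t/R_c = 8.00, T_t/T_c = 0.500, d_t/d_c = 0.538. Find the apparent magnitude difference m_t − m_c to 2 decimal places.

L_t/L_c = (8.00)²(0.500)⁴ = 4.000.
F_t/F_c = (L_t/L_c)/(d_t/d_c)² = 4.000/0.2894 = 13.82.
m_t − m_c = −2.5 log₁₀(13.82) = -2.85.

-2.85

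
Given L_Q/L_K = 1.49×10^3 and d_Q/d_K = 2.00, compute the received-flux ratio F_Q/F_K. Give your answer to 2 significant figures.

F = L/(4πd²), so F_Q/F_K = (L_Q/L_K) / (d_Q/d_K)²
= 1.49×10^3 / (2.00)² = 1.49×10^3 / 4.000 = 372.5.

3.7×10^2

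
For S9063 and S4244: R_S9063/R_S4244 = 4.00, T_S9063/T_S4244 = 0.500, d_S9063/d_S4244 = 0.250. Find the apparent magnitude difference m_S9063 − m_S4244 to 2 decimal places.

L_S9063/L_S4244 = (4.00)²(0.500)⁴ = 1.000.
F_S9063/F_S4244 = (L_S9063/L_S4244)/(d_S9063/d_S4244)² = 1.000/0.06250 = 16.00.
m_S9063 − m_S4244 = −2.5 log₁₀(16.00) = -3.01.

-3.01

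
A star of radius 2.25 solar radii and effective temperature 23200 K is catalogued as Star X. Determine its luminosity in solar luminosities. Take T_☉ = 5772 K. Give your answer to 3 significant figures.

L/L_☉ = (R/R_☉)² (T/T_☉)⁴ = (2.25)² × (23200/5772)⁴
       = 5.062 × (4.019)⁴ = 5.062 × 261.0 = 1321.

1.32×10^3 solar luminosities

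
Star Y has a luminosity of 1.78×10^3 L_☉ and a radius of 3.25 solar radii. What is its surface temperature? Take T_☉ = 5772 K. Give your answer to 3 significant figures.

T/T_☉ = (L/L_☉)^(1/4) / (R/R_☉)^(1/2)
T = 5772 × (1.78×10^3)^(1/4) / √(3.25) = 5772 × 6.495 / 1.803 = 2.080×10^4 K.

2.08×10^4 K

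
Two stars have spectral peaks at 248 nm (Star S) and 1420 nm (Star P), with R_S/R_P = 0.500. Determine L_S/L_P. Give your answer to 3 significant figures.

Wien's law gives T ∝ 1/λ_max, so T_S/T_P = λ_P/λ_S = 1420/248 = 5.726.
Then L ∝ R²T⁴ gives L_S/L_P = (0.500)² × (5.726)⁴ = 0.2500 × 1075 = 268.7.

269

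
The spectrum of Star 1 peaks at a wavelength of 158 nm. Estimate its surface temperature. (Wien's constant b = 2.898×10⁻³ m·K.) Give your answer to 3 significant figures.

1.83×10^4 K

T = b/λ_max = 2.898×10⁻³ / (158×10⁻⁹) = 1.834×10^4 K.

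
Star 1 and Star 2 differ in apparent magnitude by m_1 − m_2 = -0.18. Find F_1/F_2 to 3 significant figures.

F_1/F_2 = 10^(−(m_1 − m_2)/2.5) = 10^(0.18/2.5) = 10^0.072 = 1.180.

1.18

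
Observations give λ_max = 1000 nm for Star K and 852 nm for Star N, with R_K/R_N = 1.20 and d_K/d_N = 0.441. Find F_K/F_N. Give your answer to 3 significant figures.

3.90

Wien's law: T_K/T_N = λ_N/λ_K = 852/1000 = 0.8520.
L_K/L_N = (R_K/R_N)²(T_K/T_N)⁴ = (1.20)²(0.8520)⁴ = 0.7588.
F_K/F_N = (L_K/L_N)/(d_K/d_N)² = 0.7588/(0.441)² = 3.902.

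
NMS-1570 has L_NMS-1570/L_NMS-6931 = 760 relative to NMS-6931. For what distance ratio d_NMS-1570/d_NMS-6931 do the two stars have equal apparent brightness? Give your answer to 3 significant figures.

27.6

Equal flux requires L_NMS-1570/d_NMS-1570² = L_NMS-6931/d_NMS-6931², so d_NMS-1570/d_NMS-6931 = √(L_NMS-1570/L_NMS-6931)
= √(760) = 27.57.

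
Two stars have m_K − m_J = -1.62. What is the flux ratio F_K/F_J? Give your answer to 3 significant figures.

F_K/F_J = 10^(−(m_K − m_J)/2.5) = 10^(1.62/2.5) = 10^0.648 = 4.446.

4.45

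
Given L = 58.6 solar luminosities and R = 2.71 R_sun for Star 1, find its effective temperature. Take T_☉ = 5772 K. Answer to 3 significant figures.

T/T_☉ = (L/L_☉)^(1/4) / (R/R_☉)^(1/2)
T = 5772 × (58.6)^(1/4) / √(2.71) = 5772 × 2.767 / 1.646 = 9701 K.

9.70×10^3 K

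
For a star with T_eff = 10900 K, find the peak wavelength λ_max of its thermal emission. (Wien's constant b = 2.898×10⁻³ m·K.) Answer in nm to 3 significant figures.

λ_max = b/T = 2.898×10⁻³ / 10900 = 2.66×10^-7 m = 265.9 nm.

266 nm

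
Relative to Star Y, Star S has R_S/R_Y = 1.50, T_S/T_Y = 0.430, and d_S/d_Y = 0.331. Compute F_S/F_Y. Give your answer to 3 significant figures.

0.702

L_S/L_Y = (R_S/R_Y)²(T_S/T_Y)⁴ = (1.50)² × (0.430)⁴ = 0.07692.
F_S/F_Y = (L_S/L_Y)/(d_S/d_Y)² = 0.07692 / (0.331)² = 0.7021.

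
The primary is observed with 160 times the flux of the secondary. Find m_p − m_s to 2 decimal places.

m_p − m_s = −2.5 log₁₀(F_p/F_s) = −2.5 log₁₀(160) = −2.5 × (2.204) = -5.510.

-5.51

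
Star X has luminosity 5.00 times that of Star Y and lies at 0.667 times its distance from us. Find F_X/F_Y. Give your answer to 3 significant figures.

F = L/(4πd²), so F_X/F_Y = (L_X/L_Y) / (d_X/d_Y)²
= 5.00 / (0.667)² = 5.00 / 0.4449 = 11.24.

11.2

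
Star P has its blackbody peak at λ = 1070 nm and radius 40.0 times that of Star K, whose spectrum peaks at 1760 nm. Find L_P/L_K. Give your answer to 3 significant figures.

Wien's law gives T ∝ 1/λ_max, so T_P/T_K = λ_K/λ_P = 1760/1070 = 1.645.
Then L ∝ R²T⁴ gives L_P/L_K = (40.0)² × (1.645)⁴ = 1600 × 7.320 = 1.171×10^4.

1.17×10^4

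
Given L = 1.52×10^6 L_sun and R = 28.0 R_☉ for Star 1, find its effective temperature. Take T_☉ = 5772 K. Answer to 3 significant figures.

T/T_☉ = (L/L_☉)^(1/4) / (R/R_☉)^(1/2)
T = 5772 × (1.52×10^6)^(1/4) / √(28.0) = 5772 × 35.11 / 5.292 = 3.830×10^4 K.

3.83×10^4 K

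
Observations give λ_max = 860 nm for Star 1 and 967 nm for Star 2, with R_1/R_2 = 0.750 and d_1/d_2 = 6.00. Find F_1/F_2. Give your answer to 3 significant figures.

Wien's law: T_1/T_2 = λ_2/λ_1 = 967/860 = 1.124.
L_1/L_2 = (R_1/R_2)²(T_1/T_2)⁴ = (0.750)²(1.124)⁴ = 0.8992.
F_1/F_2 = (L_1/L_2)/(d_1/d_2)² = 0.8992/(6.00)² = 0.02498.

0.0250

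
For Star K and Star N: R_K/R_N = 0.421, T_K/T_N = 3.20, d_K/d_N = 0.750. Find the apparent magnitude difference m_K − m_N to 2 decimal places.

L_K/L_N = (0.421)²(3.20)⁴ = 18.59.
F_K/F_N = (L_K/L_N)/(d_K/d_N)² = 18.59/0.5625 = 33.04.
m_K − m_N = −2.5 log₁₀(33.04) = -3.80.

-3.80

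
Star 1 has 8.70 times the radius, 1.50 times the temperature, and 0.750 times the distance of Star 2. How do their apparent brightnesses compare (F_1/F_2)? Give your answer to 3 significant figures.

L_1/L_2 = (R_1/R_2)²(T_1/T_2)⁴ = (8.70)² × (1.50)⁴ = 383.2.
F_1/F_2 = (L_1/L_2)/(d_1/d_2)² = 383.2 / (0.750)² = 681.2.

681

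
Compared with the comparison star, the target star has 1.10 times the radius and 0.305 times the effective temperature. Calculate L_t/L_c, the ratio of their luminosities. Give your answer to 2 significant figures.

From the Stefan–Boltzmann law, L ∝ R²T⁴, so
L_t/L_c = (R_t/R_c)² (T_t/T_c)⁴ = (1.10)² × (0.305)⁴ = 1.210 × 0.008654 = 0.01047.

0.010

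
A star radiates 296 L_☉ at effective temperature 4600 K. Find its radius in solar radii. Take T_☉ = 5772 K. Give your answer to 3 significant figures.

27.1 solar radii

R/R_☉ = √(L/L_☉) / (T/T_☉)² = √(296) / (0.7970)²
       = 17.20 / 0.6351 = 27.09.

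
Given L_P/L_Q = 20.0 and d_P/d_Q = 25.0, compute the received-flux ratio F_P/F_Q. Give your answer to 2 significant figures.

0.032

F = L/(4πd²), so F_P/F_Q = (L_P/L_Q) / (d_P/d_Q)²
= 20.0 / (25.0)² = 20.0 / 625.0 = 0.03200.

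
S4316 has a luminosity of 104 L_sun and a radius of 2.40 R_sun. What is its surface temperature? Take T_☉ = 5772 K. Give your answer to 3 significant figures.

T/T_☉ = (L/L_☉)^(1/4) / (R/R_☉)^(1/2)
T = 5772 × (104)^(1/4) / √(2.40) = 5772 × 3.193 / 1.549 = 1.190×10^4 K.

1.19×10^4 K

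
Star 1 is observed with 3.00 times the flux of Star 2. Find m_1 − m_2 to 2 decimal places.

m_1 − m_2 = −2.5 log₁₀(F_1/F_2) = −2.5 log₁₀(3.00) = −2.5 × (0.477) = -1.193.

-1.19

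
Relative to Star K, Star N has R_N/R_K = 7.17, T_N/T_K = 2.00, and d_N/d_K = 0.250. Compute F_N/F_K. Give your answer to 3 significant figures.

L_N/L_K = (R_N/R_K)²(T_N/T_K)⁴ = (7.17)² × (2.00)⁴ = 822.5.
F_N/F_K = (L_N/L_K)/(d_N/d_K)² = 822.5 / (0.250)² = 1.316×10^4.

1.32×10^4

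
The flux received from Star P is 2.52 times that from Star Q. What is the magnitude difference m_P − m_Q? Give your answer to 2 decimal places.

-1.00

m_P − m_Q = −2.5 log₁₀(F_P/F_Q) = −2.5 log₁₀(2.52) = −2.5 × (0.401) = -1.004.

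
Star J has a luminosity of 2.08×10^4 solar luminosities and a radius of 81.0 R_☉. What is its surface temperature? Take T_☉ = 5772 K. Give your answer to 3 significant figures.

T/T_☉ = (L/L_☉)^(1/4) / (R/R_☉)^(1/2)
T = 5772 × (2.08×10^4)^(1/4) / √(81.0) = 5772 × 12.01 / 9.000 = 7702 K.

7.70×10^3 K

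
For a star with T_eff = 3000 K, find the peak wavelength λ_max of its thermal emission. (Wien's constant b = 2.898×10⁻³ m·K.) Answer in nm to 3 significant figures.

λ_max = b/T = 2.898×10⁻³ / 3000 = 9.66×10^-7 m = 966.0 nm.

966 nm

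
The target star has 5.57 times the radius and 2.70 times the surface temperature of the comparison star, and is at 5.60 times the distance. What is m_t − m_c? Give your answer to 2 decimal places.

-4.30

L_t/L_c = (5.57)²(2.70)⁴ = 1649.
F_t/F_c = (L_t/L_c)/(d_t/d_c)² = 1649/31.36 = 52.58.
m_t − m_c = −2.5 log₁₀(52.58) = -4.30.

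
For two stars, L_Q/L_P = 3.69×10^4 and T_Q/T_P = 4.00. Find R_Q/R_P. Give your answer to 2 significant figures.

12

L ∝ R²T⁴ gives R ∝ √L / T², so
R_Q/R_P = √(3.69×10^4) / (4.00)² = 192.1 / 16.00 = 12.01.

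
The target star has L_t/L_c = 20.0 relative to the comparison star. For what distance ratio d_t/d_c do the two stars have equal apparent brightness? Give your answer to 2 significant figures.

Equal flux requires L_t/d_t² = L_c/d_c², so d_t/d_c = √(L_t/L_c)
= √(20.0) = 4.472.

4.5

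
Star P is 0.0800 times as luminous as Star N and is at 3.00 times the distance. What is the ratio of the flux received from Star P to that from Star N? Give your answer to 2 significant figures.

F = L/(4πd²), so F_P/F_N = (L_P/L_N) / (d_P/d_N)²
= 0.0800 / (3.00)² = 0.0800 / 9.000 = 0.008889.

0.0089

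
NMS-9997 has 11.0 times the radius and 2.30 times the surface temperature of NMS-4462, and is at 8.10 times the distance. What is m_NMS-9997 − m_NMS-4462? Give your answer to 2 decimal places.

-4.28

L_NMS-9997/L_NMS-4462 = (11.0)²(2.30)⁴ = 3386.
F_NMS-9997/F_NMS-4462 = (L_NMS-9997/L_NMS-4462)/(d_NMS-9997/d_NMS-4462)² = 3386/65.61 = 51.61.
m_NMS-9997 − m_NMS-4462 = −2.5 log₁₀(51.61) = -4.28.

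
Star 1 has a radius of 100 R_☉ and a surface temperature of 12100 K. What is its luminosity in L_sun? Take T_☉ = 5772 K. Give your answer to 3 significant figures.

L/L_☉ = (R/R_☉)² (T/T_☉)⁴ = (100)² × (12100/5772)⁴
       = 1.000×10^4 × (2.096)⁴ = 1.000×10^4 × 19.31 = 1.931×10^5.

1.93×10^5 L_sun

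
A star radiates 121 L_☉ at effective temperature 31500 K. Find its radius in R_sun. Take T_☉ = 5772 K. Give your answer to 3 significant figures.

R/R_☉ = √(L/L_☉) / (T/T_☉)² = √(121) / (5.457)²
       = 11.00 / 29.78 = 0.3693.

0.369 R_sun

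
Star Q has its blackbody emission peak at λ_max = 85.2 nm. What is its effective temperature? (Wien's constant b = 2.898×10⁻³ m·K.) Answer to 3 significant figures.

3.40×10^4 K

T = b/λ_max = 2.898×10⁻³ / (85.2×10⁻⁹) = 3.401×10^4 K.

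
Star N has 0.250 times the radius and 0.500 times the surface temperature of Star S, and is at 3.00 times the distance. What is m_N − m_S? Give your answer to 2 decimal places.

L_N/L_S = (0.250)²(0.500)⁴ = 0.003906.
F_N/F_S = (L_N/L_S)/(d_N/d_S)² = 0.003906/9.000 = 4.340×10^-4.
m_N − m_S = −2.5 log₁₀(4.340×10^-4) = 8.41.

8.41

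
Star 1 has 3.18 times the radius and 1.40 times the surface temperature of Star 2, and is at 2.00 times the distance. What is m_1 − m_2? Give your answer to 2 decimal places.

L_1/L_2 = (3.18)²(1.40)⁴ = 38.85.
F_1/F_2 = (L_1/L_2)/(d_1/d_2)² = 38.85/4.000 = 9.712.
m_1 − m_2 = −2.5 log₁₀(9.712) = -2.47.

-2.47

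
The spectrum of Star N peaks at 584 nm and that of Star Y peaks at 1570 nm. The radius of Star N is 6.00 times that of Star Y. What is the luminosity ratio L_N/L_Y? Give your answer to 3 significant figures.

Wien's law gives T ∝ 1/λ_max, so T_N/T_Y = λ_Y/λ_N = 1570/584 = 2.688.
Then L ∝ R²T⁴ gives L_N/L_Y = (6.00)² × (2.688)⁴ = 36.00 × 52.23 = 1880.

1.88×10^3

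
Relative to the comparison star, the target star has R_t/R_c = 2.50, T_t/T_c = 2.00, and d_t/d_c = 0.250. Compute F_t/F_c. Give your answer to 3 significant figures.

L_t/L_c = (R_t/R_c)²(T_t/T_c)⁴ = (2.50)² × (2.00)⁴ = 100.0.
F_t/F_c = (L_t/L_c)/(d_t/d_c)² = 100.0 / (0.250)² = 1600.

1.60×10^3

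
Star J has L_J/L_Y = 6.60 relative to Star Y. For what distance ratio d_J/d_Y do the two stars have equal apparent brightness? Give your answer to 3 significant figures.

2.57

Equal flux requires L_J/d_J² = L_Y/d_Y², so d_J/d_Y = √(L_J/L_Y)
= √(6.60) = 2.569.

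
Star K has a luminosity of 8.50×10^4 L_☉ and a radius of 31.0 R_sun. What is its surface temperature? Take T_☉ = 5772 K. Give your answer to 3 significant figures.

1.77×10^4 K

T/T_☉ = (L/L_☉)^(1/4) / (R/R_☉)^(1/2)
T = 5772 × (8.50×10^4)^(1/4) / √(31.0) = 5772 × 17.07 / 5.568 = 1.770×10^4 K.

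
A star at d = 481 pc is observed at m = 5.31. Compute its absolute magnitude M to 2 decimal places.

-3.10

M = m − 5 log₁₀(d/10 pc) = 5.31 − 5 log₁₀(481/10)
  = 5.31 − 5 × 1.682 = 5.31 − 8.41 = -3.10.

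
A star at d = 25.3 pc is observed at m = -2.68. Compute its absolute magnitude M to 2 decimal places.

-4.70

M = m − 5 log₁₀(d/10 pc) = -2.68 − 5 log₁₀(25.3/10)
  = -2.68 − 5 × 0.403 = -2.68 − 2.02 = -4.70.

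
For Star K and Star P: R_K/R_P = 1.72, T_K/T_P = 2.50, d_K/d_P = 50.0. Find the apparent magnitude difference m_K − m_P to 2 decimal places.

L_K/L_P = (1.72)²(2.50)⁴ = 115.6.
F_K/F_P = (L_K/L_P)/(d_K/d_P)² = 115.6/2500 = 0.04622.
m_K − m_P = −2.5 log₁₀(0.04622) = 3.34.

3.34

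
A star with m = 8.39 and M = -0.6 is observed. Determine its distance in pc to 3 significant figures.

m − M = 5 log₁₀(d/10 pc)
8.39 − (-0.6) = 8.99 = 5 log₁₀(d/10)
d = 10 × 10^(8.99/5) = 10 × 10^1.798 = 628.1 pc.

628 pc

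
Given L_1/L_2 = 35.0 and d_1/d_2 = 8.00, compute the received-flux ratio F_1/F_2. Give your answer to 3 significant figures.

F = L/(4πd²), so F_1/F_2 = (L_1/L_2) / (d_1/d_2)²
= 35.0 / (8.00)² = 35.0 / 64.00 = 0.5469.

0.547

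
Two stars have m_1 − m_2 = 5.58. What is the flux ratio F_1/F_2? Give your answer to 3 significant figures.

0.00586

F_1/F_2 = 10^(−(m_1 − m_2)/2.5) = 10^(-5.58/2.5) = 10^-2.232 = 0.005861.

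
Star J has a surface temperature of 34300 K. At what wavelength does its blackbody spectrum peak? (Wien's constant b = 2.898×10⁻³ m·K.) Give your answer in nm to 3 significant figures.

84.5 nm

λ_max = b/T = 2.898×10⁻³ / 34300 = 8.45×10^-8 m = 84.49 nm.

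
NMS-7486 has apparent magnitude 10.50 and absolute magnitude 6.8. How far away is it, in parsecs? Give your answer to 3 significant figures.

55.0 pc

m − M = 5 log₁₀(d/10 pc)
10.50 − (6.8) = 3.70 = 5 log₁₀(d/10)
d = 10 × 10^(3.70/5) = 10 × 10^0.740 = 54.95 pc.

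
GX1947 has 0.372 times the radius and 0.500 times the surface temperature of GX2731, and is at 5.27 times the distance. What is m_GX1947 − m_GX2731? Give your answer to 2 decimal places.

L_GX1947/L_GX2731 = (0.372)²(0.500)⁴ = 0.008649.
F_GX1947/F_GX2731 = (L_GX1947/L_GX2731)/(d_GX1947/d_GX2731)² = 0.008649/27.77 = 3.114×10^-4.
m_GX1947 − m_GX2731 = −2.5 log₁₀(3.114×10^-4) = 8.77.

8.77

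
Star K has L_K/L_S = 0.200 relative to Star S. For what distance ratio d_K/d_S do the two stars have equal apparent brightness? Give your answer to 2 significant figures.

Equal flux requires L_K/d_K² = L_S/d_S², so d_K/d_S = √(L_K/L_S)
= √(0.200) = 0.4472.

0.45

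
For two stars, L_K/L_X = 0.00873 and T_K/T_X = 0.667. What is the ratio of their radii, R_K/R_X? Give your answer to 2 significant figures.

0.21

L ∝ R²T⁴ gives R ∝ √L / T², so
R_K/R_X = √(0.00873) / (0.667)² = 0.09343 / 0.4449 = 0.2100.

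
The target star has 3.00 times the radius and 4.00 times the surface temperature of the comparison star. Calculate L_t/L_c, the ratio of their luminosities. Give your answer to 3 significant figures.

From the Stefan–Boltzmann law, L ∝ R²T⁴, so
L_t/L_c = (R_t/R_c)² (T_t/T_c)⁴ = (3.00)² × (4.00)⁴ = 9.000 × 256.0 = 2304.

2.30×10^3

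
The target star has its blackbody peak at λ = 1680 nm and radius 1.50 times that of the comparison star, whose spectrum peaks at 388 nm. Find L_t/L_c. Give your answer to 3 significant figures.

Wien's law gives T ∝ 1/λ_max, so T_t/T_c = λ_c/λ_t = 388/1680 = 0.2310.
Then L ∝ R²T⁴ gives L_t/L_c = (1.50)² × (0.2310)⁴ = 2.250 × 0.002845 = 0.006401.

0.00640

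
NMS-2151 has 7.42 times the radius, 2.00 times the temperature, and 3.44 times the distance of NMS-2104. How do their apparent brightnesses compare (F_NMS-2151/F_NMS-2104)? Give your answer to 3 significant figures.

L_NMS-2151/L_NMS-2104 = (R_NMS-2151/R_NMS-2104)²(T_NMS-2151/T_NMS-2104)⁴ = (7.42)² × (2.00)⁴ = 880.9.
F_NMS-2151/F_NMS-2104 = (L_NMS-2151/L_NMS-2104)/(d_NMS-2151/d_NMS-2104)² = 880.9 / (3.44)² = 74.44.

74.4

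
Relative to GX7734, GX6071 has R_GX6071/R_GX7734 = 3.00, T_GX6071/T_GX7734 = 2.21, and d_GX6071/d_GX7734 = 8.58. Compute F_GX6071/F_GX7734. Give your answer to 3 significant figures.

2.92

L_GX6071/L_GX7734 = (R_GX6071/R_GX7734)²(T_GX6071/T_GX7734)⁴ = (3.00)² × (2.21)⁴ = 214.7.
F_GX6071/F_GX7734 = (L_GX6071/L_GX7734)/(d_GX6071/d_GX7734)² = 214.7 / (8.58)² = 2.916.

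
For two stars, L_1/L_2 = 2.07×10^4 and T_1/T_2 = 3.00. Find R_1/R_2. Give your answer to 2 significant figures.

16

L ∝ R²T⁴ gives R ∝ √L / T², so
R_1/R_2 = √(2.07×10^4) / (3.00)² = 143.9 / 9.000 = 15.99.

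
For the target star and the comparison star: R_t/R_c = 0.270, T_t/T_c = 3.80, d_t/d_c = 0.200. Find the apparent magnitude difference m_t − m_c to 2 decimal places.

L_t/L_c = (0.270)²(3.80)⁴ = 15.20.
F_t/F_c = (L_t/L_c)/(d_t/d_c)² = 15.20/0.04000 = 380.0.
m_t − m_c = −2.5 log₁₀(380.0) = -6.45.

-6.45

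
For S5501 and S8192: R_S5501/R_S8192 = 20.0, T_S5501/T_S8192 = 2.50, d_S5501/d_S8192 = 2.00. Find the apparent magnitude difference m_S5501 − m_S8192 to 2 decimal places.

L_S5501/L_S8192 = (20.0)²(2.50)⁴ = 1.562×10^4.
F_S5501/F_S8192 = (L_S5501/L_S8192)/(d_S5501/d_S8192)² = 1.562×10^4/4.000 = 3906.
m_S5501 − m_S8192 = −2.5 log₁₀(3906) = -8.98.

-8.98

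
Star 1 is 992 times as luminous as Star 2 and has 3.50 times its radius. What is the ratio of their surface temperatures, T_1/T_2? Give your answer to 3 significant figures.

3.00

L ∝ R²T⁴ gives T ∝ (L/R²)^(1/4), so
T_1/T_2 = (992 / 3.50²)^(1/4) = (80.98)^(1/4) = 3.000.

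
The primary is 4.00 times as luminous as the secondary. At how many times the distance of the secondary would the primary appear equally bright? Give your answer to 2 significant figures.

Equal flux requires L_p/d_p² = L_s/d_s², so d_p/d_s = √(L_p/L_s)
= √(4.00) = 2.000.

2.0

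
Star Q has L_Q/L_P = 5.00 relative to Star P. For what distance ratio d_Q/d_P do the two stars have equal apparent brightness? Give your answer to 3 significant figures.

2.24

Equal flux requires L_Q/d_Q² = L_P/d_P², so d_Q/d_P = √(L_Q/L_P)
= √(5.00) = 2.236.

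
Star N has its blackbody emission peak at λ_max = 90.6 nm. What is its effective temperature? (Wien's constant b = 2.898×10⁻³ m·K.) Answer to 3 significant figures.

T = b/λ_max = 2.898×10⁻³ / (90.6×10⁻⁹) = 3.199×10^4 K.

3.20×10^4 K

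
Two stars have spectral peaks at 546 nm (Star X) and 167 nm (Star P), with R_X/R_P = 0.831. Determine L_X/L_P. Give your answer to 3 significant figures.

Wien's law gives T ∝ 1/λ_max, so T_X/T_P = λ_P/λ_X = 167/546 = 0.3059.
Then L ∝ R²T⁴ gives L_X/L_P = (0.831)² × (0.3059)⁴ = 0.6906 × 0.008752 = 0.006044.

0.00604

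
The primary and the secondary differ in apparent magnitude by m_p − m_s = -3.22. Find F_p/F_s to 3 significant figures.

F_p/F_s = 10^(−(m_p − m_s)/2.5) = 10^(3.22/2.5) = 10^1.288 = 19.41.

19.4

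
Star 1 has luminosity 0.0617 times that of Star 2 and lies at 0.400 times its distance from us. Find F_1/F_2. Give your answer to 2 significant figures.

F = L/(4πd²), so F_1/F_2 = (L_1/L_2) / (d_1/d_2)²
= 0.0617 / (0.400)² = 0.0617 / 0.1600 = 0.3856.

0.39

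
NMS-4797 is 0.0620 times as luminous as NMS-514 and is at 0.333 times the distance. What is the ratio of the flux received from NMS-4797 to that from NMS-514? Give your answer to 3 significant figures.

0.559

F = L/(4πd²), so F_NMS-4797/F_NMS-514 = (L_NMS-4797/L_NMS-514) / (d_NMS-4797/d_NMS-514)²
= 0.0620 / (0.333)² = 0.0620 / 0.1109 = 0.5591.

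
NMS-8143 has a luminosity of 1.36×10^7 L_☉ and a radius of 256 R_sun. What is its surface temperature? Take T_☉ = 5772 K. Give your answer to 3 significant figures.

2.19×10^4 K

T/T_☉ = (L/L_☉)^(1/4) / (R/R_☉)^(1/2)
T = 5772 × (1.36×10^7)^(1/4) / √(256) = 5772 × 60.73 / 16.00 = 2.191×10^4 K.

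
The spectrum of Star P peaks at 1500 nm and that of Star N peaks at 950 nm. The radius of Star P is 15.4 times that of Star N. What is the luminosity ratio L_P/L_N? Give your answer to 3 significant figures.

Wien's law gives T ∝ 1/λ_max, so T_P/T_N = λ_N/λ_P = 950/1500 = 0.6333.
Then L ∝ R²T⁴ gives L_P/L_N = (15.4)² × (0.6333)⁴ = 237.2 × 0.1609 = 38.16.

38.2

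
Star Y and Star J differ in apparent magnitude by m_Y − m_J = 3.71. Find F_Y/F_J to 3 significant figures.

0.0328

F_Y/F_J = 10^(−(m_Y − m_J)/2.5) = 10^(-3.71/2.5) = 10^-1.484 = 0.03281.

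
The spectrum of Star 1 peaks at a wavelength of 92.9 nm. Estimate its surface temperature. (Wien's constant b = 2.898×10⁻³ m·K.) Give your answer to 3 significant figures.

3.12×10^4 K

T = b/λ_max = 2.898×10⁻³ / (92.9×10⁻⁹) = 3.119×10^4 K.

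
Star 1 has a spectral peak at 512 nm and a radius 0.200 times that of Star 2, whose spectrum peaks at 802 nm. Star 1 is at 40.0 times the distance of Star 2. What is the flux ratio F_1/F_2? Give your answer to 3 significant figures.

1.51×10^-4

Wien's law: T_1/T_2 = λ_2/λ_1 = 802/512 = 1.566.
L_1/L_2 = (R_1/R_2)²(T_1/T_2)⁴ = (0.200)²(1.566)⁴ = 0.2408.
F_1/F_2 = (L_1/L_2)/(d_1/d_2)² = 0.2408/(40.0)² = 1.505×10^-4.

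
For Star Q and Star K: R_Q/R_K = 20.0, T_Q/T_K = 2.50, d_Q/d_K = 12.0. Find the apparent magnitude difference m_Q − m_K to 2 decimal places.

-5.09

L_Q/L_K = (20.0)²(2.50)⁴ = 1.562×10^4.
F_Q/F_K = (L_Q/L_K)/(d_Q/d_K)² = 1.562×10^4/144.0 = 108.5.
m_Q − m_K = −2.5 log₁₀(108.5) = -5.09.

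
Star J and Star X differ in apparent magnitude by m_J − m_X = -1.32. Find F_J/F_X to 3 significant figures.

3.37

F_J/F_X = 10^(−(m_J − m_X)/2.5) = 10^(1.32/2.5) = 10^0.528 = 3.373.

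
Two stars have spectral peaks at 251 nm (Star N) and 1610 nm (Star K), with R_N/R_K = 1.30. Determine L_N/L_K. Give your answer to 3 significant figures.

2.86×10^3

Wien's law gives T ∝ 1/λ_max, so T_N/T_K = λ_K/λ_N = 1610/251 = 6.414.
Then L ∝ R²T⁴ gives L_N/L_K = (1.30)² × (6.414)⁴ = 1.690 × 1693 = 2861.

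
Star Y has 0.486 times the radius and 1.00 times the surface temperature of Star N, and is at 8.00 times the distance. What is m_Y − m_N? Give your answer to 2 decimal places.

L_Y/L_N = (0.486)²(1.00)⁴ = 0.2362.
F_Y/F_N = (L_Y/L_N)/(d_Y/d_N)² = 0.2362/64.00 = 0.003691.
m_Y − m_N = −2.5 log₁₀(0.003691) = 6.08.

6.08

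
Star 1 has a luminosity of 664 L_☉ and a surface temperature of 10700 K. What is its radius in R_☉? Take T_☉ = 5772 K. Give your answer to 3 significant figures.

7.50 R_☉

R/R_☉ = √(L/L_☉) / (T/T_☉)² = √(664) / (1.854)²
       = 25.77 / 3.436 = 7.498.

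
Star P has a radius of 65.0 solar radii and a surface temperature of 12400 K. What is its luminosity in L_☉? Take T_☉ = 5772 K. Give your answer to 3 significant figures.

9.00×10^4 L_☉

L/L_☉ = (R/R_☉)² (T/T_☉)⁴ = (65.0)² × (12400/5772)⁴
       = 4225 × (2.148)⁴ = 4225 × 21.30 = 8.999×10^4.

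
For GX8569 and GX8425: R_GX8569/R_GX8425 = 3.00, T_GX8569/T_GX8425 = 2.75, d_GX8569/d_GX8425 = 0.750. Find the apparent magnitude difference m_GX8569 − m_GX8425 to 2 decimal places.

L_GX8569/L_GX8425 = (3.00)²(2.75)⁴ = 514.7.
F_GX8569/F_GX8425 = (L_GX8569/L_GX8425)/(d_GX8569/d_GX8425)² = 514.7/0.5625 = 915.1.
m_GX8569 − m_GX8425 = −2.5 log₁₀(915.1) = -7.40.

-7.40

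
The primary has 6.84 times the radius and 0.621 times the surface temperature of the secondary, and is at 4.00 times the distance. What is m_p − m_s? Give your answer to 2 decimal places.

L_p/L_s = (6.84)²(0.621)⁴ = 6.958.
F_p/F_s = (L_p/L_s)/(d_p/d_s)² = 6.958/16.00 = 0.4349.
m_p − m_s = −2.5 log₁₀(0.4349) = 0.90.

0.90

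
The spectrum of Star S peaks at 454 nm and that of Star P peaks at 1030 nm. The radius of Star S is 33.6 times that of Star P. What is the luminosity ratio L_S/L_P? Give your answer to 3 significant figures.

2.99×10^4

Wien's law gives T ∝ 1/λ_max, so T_S/T_P = λ_P/λ_S = 1030/454 = 2.269.
Then L ∝ R²T⁴ gives L_S/L_P = (33.6)² × (2.269)⁴ = 1129 × 26.49 = 2.991×10^4.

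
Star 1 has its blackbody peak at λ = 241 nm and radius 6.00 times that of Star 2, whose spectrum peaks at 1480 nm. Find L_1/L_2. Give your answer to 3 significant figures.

5.12×10^4

Wien's law gives T ∝ 1/λ_max, so T_1/T_2 = λ_2/λ_1 = 1480/241 = 6.141.
Then L ∝ R²T⁴ gives L_1/L_2 = (6.00)² × (6.141)⁴ = 36.00 × 1422 = 5.120×10^4.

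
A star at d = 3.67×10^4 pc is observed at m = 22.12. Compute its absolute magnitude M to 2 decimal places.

M = m − 5 log₁₀(d/10 pc) = 22.12 − 5 log₁₀(3.67×10^4/10)
  = 22.12 − 5 × 3.565 = 22.12 − 17.82 = 4.30.

4.30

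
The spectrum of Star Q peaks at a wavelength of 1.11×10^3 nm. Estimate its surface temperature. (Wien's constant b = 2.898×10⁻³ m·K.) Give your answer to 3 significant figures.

T = b/λ_max = 2.898×10⁻³ / (1.11×10^3×10⁻⁹) = 2611 K.

2.61×10^3 K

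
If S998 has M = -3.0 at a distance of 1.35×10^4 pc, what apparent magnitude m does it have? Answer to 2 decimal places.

m = M + 5 log₁₀(d/10 pc) = -3.0 + 5 log₁₀(1.35×10^4/10)
  = -3.0 + 5 × 3.130 = -3.0 + 15.65 = 12.65.

12.65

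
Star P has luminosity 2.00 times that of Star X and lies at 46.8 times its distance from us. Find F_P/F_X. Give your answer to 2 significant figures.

F = L/(4πd²), so F_P/F_X = (L_P/L_X) / (d_P/d_X)²
= 2.00 / (46.8)² = 2.00 / 2190 = 9.131×10^-4.

9.1×10^-4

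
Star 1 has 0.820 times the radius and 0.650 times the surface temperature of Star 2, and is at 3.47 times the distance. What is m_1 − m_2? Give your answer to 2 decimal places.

5.00

L_1/L_2 = (0.820)²(0.650)⁴ = 0.1200.
F_1/F_2 = (L_1/L_2)/(d_1/d_2)² = 0.1200/12.04 = 0.009968.
m_1 − m_2 = −2.5 log₁₀(0.009968) = 5.00.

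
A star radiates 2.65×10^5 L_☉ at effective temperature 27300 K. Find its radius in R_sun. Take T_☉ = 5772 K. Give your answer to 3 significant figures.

23.0 R_sun

R/R_☉ = √(L/L_☉) / (T/T_☉)² = √(2.65×10^5) / (4.730)²
       = 514.8 / 22.37 = 23.01.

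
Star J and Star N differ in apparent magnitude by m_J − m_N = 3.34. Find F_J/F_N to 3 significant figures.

0.0461

F_J/F_N = 10^(−(m_J − m_N)/2.5) = 10^(-3.34/2.5) = 10^-1.336 = 0.04613.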